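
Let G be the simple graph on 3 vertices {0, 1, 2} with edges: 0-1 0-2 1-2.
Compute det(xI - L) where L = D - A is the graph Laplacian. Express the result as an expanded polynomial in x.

x^3 - 6x^2 + 9x

Reading degrees in the order [0, 1, 2] gives [2, 2, 2]; set D = diag(2, 2, 2) and form L = D - A. The eigenvalues of L are [0, 3, 3]; the characteristic polynomial is the product of (x - lambda_i), which multiplies out to x^3 - 6x^2 + 9x. Since p(0) = det(-L) = 0, x divides p(x). There is one zero in the spectrum, matching the 1 component. The eigenvalues sum to 6, which equals trace(L) = 2|E|.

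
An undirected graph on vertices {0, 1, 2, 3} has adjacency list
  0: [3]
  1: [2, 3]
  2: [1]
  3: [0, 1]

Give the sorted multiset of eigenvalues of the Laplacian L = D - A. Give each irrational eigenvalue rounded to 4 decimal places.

[0, 0.5858, 2, 3.4142]

Each diagonal entry of L is the vertex degree and each off-diagonal entry is -1 where an edge is present, 0 otherwise; in the order [0, 1, 2, 3] the diagonal is [1, 2, 1, 2]. The multiplicity of 0 as a Laplacian eigenvalue equals the number of connected components. The single zero eigenvalue shows the graph is connected.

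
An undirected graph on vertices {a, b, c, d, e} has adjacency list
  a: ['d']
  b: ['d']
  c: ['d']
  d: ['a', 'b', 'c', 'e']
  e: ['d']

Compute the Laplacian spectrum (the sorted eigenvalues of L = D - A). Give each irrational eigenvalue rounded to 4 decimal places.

[0, 1, 1, 1, 5]

Each diagonal entry of L is the vertex degree and each off-diagonal entry is -1 where an edge is present, 0 otherwise; in the order [a, b, c, d, e] the diagonal is [1, 1, 1, 4, 1]. The multiplicity of 0 as a Laplacian eigenvalue equals the number of connected components. There is one zero in the spectrum, matching the 1 component.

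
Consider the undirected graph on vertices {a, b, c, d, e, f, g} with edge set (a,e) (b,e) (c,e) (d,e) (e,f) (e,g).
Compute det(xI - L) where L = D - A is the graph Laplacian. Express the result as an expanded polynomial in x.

Each diagonal entry of L is the vertex degree and each off-diagonal entry is -1 where an edge is present, 0 otherwise; in the order [a, b, c, d, e, f, g] the diagonal is [1, 1, 1, 1, 6, 1, 1]. Computing det(xI - L) by cofactor expansion (or equivalently via sum-over-permutations) gives x^7 - 12x^6 + 45x^5 - 80x^4 + 75x^3 - 36x^2 + 7x. Since p(0) = det(-L) = 0, x divides p(x). The largest eigenvalue, 7, is at most the vertex count 7.

x^7 - 12x^6 + 45x^5 - 80x^4 + 75x^3 - 36x^2 + 7x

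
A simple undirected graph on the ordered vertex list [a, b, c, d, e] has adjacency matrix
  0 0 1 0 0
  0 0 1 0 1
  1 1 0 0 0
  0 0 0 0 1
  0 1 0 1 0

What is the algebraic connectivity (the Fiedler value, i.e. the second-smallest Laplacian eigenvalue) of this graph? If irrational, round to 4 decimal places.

0.3820

Each diagonal entry of L is the vertex degree and each off-diagonal entry is -1 where an edge is present, 0 otherwise; in the order [a, b, c, d, e] the diagonal is [1, 2, 2, 1, 2]. Computing the eigenvalues of L and sorting gives [0, 0.3820, 1.3820, 2.6180, 3.6180]. The Fiedler value lambda_2 = 0.3820 is strictly positive, so the graph is connected. By the matrix-tree theorem the graph has (1/5) * product of the nonzero eigenvalues = 1 spanning tree.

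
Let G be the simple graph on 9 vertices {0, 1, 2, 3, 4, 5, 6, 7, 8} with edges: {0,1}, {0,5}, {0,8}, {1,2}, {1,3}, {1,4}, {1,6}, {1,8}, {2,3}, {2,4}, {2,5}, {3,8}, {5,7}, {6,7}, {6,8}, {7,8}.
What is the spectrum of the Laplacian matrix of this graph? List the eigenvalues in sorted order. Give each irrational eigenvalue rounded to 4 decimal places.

[0, 1.4178, 2.2449, 2.4463, 3, 4.1494, 5.3542, 6.2090, 7.1784]

Each diagonal entry of L is the vertex degree and each off-diagonal entry is -1 where an edge is present, 0 otherwise; in the order [0, 1, 2, 3, 4, 5, 6, 7, 8] the diagonal is [3, 6, 4, 3, 2, 3, 3, 3, 5]. Diagonalising L (or applying a numerical eigensolver to the 9x9 matrix) gives the spectrum above. The single zero eigenvalue shows the graph is connected. By the matrix-tree theorem the graph has (1/9) * product of the nonzero eigenvalues = 2570 spanning trees.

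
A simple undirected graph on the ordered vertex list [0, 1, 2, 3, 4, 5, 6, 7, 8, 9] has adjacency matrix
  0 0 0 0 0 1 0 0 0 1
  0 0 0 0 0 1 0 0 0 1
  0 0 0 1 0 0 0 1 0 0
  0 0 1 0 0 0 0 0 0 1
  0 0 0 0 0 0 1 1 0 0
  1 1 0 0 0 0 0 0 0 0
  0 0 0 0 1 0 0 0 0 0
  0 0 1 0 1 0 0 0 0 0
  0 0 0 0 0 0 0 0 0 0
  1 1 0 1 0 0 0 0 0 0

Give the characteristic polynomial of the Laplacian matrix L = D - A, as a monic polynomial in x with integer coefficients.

x^10 - 18x^9 + 134x^8 - 534x^7 + 1229x^6 - 1636x^5 + 1182x^4 - 390x^3 + 36x^2

With the vertex order [0, 1, 2, 3, 4, 5, 6, 7, 8, 9], the degrees are [2, 2, 2, 2, 2, 2, 1, 2, 0, 3], giving D = diag(2, 2, 2, 2, 2, 2, 1, 2, 0, 3) and L = D - A. Computing det(xI - L) by cofactor expansion (or equivalently via sum-over-permutations) gives x^10 - 18x^9 + 134x^8 - 534x^7 + 1229x^6 - 1636x^5 + 1182x^4 - 390x^3 + 36x^2. The constant term is 0 because L is singular (the all-ones vector lies in its kernel).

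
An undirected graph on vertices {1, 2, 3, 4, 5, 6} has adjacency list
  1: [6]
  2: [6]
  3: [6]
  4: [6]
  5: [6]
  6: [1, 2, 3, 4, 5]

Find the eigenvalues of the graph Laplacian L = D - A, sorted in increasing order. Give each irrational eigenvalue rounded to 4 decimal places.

With the vertex order [1, 2, 3, 4, 5, 6], the degrees are [1, 1, 1, 1, 1, 5], giving D = diag(1, 1, 1, 1, 1, 5) and L = D - A. Diagonalising L (or applying a numerical eigensolver to the 6x6 matrix) gives the spectrum above. The largest eigenvalue, 6, is at most the vertex count 6. The eigenvalues sum to 10, which equals trace(L) = 2|E|.

[0, 1, 1, 1, 1, 6]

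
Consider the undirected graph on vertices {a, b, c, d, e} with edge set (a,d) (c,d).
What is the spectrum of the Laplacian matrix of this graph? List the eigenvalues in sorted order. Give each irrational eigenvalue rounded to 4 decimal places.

With the vertex order [a, b, c, d, e], the degrees are [1, 0, 1, 2, 0], giving D = diag(1, 0, 1, 2, 0) and L = D - A. L is symmetric positive semidefinite, so every eigenvalue is real and nonnegative. The 3 zero eigenvalues correspond to the 3 connected components. The largest eigenvalue, 3, is at most the vertex count 5. There are 3 zeros in the spectrum, matching the 3 components.

[0, 0, 0, 1, 3]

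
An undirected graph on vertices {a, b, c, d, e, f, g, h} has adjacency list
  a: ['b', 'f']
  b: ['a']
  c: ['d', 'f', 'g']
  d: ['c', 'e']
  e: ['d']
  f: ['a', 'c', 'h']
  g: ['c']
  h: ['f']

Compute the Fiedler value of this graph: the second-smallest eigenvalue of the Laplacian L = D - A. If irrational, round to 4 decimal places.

0.2509

Reading degrees in the order [a, b, c, d, e, f, g, h] gives [2, 1, 3, 2, 1, 3, 1, 1]; set D = diag(2, 1, 3, 2, 1, 3, 1, 1) and form L = D - A. The smallest Laplacian eigenvalue is always 0. The next one, lambda_2 = 0.2509, measures how hard the graph is to disconnect: larger values mean better connectivity.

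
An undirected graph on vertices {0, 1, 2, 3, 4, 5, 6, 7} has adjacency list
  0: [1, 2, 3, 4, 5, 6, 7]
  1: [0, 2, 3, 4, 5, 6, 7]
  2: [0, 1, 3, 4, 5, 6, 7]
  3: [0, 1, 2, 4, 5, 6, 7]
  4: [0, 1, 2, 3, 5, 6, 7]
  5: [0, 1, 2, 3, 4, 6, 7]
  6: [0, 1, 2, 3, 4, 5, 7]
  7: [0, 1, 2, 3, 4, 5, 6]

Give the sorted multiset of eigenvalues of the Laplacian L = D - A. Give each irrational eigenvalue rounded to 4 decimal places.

[0, 8, 8, 8, 8, 8, 8, 8]

With the vertex order [0, 1, 2, 3, 4, 5, 6, 7], the degrees are [7, 7, 7, 7, 7, 7, 7, 7], giving D = diag(7, 7, 7, 7, 7, 7, 7, 7) and L = D - A. L is symmetric positive semidefinite, so every eigenvalue is real and nonnegative. The single zero eigenvalue shows the graph is connected. There is one zero in the spectrum, matching the 1 component.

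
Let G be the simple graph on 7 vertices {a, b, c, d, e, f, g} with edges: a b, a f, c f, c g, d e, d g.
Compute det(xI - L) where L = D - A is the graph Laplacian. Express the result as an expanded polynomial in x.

With the vertex order [a, b, c, d, e, f, g], the degrees are [2, 1, 2, 2, 1, 2, 2], giving D = diag(2, 1, 2, 2, 1, 2, 2) and L = D - A. Computing det(xI - L) by cofactor expansion (or equivalently via sum-over-permutations) gives x^7 - 12x^6 + 55x^5 - 120x^4 + 126x^3 - 56x^2 + 7x. The constant term is 0 because L is singular (the all-ones vector lies in its kernel). By the matrix-tree theorem the graph has (1/7) * product of the nonzero eigenvalues = 1 spanning tree.

x^7 - 12x^6 + 55x^5 - 120x^4 + 126x^3 - 56x^2 + 7x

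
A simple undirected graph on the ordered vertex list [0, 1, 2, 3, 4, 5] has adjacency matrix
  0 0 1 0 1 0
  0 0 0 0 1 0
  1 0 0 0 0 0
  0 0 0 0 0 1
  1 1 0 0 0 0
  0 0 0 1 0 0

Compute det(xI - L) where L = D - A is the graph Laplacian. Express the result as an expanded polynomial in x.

x^6 - 8x^5 + 22x^4 - 24x^3 + 8x^2

Each diagonal entry of L is the vertex degree and each off-diagonal entry is -1 where an edge is present, 0 otherwise; in the order [0, 1, 2, 3, 4, 5] the diagonal is [2, 1, 1, 1, 2, 1]. L has integer entries, so p(x) = det(xI - L) has integer coefficients. Expanding the determinant yields x^6 - 8x^5 + 22x^4 - 24x^3 + 8x^2. Since p(0) = det(-L) = 0, x divides p(x). The eigenvalues sum to 8, which equals trace(L) = 2|E|.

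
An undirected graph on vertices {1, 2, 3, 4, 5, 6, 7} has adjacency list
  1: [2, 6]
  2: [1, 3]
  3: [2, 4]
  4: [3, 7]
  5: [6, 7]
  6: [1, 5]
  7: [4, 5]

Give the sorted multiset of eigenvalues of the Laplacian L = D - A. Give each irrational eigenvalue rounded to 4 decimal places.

[0, 0.7530, 0.7530, 2.4450, 2.4450, 3.8019, 3.8019]

With the vertex order [1, 2, 3, 4, 5, 6, 7], the degrees are [2, 2, 2, 2, 2, 2, 2], giving D = diag(2, 2, 2, 2, 2, 2, 2) and L = D - A. Since every row of L sums to 0, the all-ones vector is in the kernel and 0 is an eigenvalue. There is one zero in the spectrum, matching the 1 component.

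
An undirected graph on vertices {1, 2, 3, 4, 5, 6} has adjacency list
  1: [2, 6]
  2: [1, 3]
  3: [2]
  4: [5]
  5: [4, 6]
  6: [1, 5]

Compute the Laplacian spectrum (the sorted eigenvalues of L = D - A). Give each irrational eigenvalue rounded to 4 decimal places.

[0, 0.2679, 1, 2, 3, 3.7321]

Each diagonal entry of L is the vertex degree and each off-diagonal entry is -1 where an edge is present, 0 otherwise; in the order [1, 2, 3, 4, 5, 6] the diagonal is [2, 2, 1, 1, 2, 2]. Diagonalising L (or applying a numerical eigensolver to the 6x6 matrix) gives the spectrum above. The single zero eigenvalue shows the graph is connected. The eigenvalues sum to 10, which equals trace(L) = 2|E|. There is one zero in the spectrum, matching the 1 component.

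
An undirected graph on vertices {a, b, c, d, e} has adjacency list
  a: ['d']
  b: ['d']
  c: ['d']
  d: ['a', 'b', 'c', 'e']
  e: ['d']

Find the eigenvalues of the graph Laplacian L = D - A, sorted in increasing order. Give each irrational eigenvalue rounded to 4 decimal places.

[0, 1, 1, 1, 5]

Reading degrees in the order [a, b, c, d, e] gives [1, 1, 1, 4, 1]; set D = diag(1, 1, 1, 4, 1) and form L = D - A. Since every row of L sums to 0, the all-ones vector is in the kernel and 0 is an eigenvalue. The single zero eigenvalue shows the graph is connected.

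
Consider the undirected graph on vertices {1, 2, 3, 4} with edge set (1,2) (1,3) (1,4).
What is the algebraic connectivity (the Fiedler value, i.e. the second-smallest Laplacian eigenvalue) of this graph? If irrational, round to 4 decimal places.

1

With the vertex order [1, 2, 3, 4], the degrees are [3, 1, 1, 1], giving D = diag(3, 1, 1, 1) and L = D - A. Computing the eigenvalues of L and sorting gives [0, 1, 1, 4]. The Fiedler value lambda_2 = 1 is strictly positive, so the graph is connected. The eigenvalues sum to 6, which equals trace(L) = 2|E|.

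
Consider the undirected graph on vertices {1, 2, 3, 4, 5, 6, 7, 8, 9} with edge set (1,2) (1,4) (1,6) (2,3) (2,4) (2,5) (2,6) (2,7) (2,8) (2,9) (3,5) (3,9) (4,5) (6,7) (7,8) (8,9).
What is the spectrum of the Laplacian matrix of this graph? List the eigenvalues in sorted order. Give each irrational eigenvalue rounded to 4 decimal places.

Each diagonal entry of L is the vertex degree and each off-diagonal entry is -1 where an edge is present, 0 otherwise; in the order [1, 2, 3, 4, 5, 6, 7, 8, 9] the diagonal is [3, 8, 3, 3, 3, 3, 3, 3, 3]. L is symmetric positive semidefinite, so every eigenvalue is real and nonnegative. The eigenvalues sum to 32, which equals trace(L) = 2|E|. There is one zero in the spectrum, matching the 1 component.

[0, 1.5858, 1.5858, 3, 3, 4.4142, 4.4142, 5, 9]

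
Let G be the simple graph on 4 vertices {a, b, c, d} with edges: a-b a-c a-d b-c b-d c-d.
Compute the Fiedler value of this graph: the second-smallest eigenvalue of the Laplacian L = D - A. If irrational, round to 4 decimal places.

Reading degrees in the order [a, b, c, d] gives [3, 3, 3, 3]; set D = diag(3, 3, 3, 3) and form L = D - A. Computing the eigenvalues of L and sorting gives [0, 4, 4, 4]. The Fiedler value lambda_2 = 4 is strictly positive, so the graph is connected.

4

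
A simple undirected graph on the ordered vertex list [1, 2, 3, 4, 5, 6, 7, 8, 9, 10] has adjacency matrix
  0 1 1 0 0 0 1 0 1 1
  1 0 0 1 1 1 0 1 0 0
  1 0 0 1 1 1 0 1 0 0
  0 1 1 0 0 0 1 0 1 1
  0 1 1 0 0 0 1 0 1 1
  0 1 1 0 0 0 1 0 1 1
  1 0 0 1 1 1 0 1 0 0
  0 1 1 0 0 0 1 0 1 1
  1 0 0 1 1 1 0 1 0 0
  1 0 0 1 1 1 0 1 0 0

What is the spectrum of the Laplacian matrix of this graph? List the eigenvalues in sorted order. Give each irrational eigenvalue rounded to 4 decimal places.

[0, 5, 5, 5, 5, 5, 5, 5, 5, 10]

Reading degrees in the order [1, 2, 3, 4, 5, 6, 7, 8, 9, 10] gives [5, 5, 5, 5, 5, 5, 5, 5, 5, 5]; set D = diag(5, 5, 5, 5, 5, 5, 5, 5, 5, 5) and form L = D - A. L is symmetric positive semidefinite, so every eigenvalue is real and nonnegative. The single zero eigenvalue shows the graph is connected. There is one zero in the spectrum, matching the 1 component.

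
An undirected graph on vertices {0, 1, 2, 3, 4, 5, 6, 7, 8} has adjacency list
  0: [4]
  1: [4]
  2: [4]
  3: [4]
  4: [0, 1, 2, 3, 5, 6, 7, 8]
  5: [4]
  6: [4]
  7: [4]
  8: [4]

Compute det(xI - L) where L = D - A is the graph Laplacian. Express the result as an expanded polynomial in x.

x^9 - 16x^8 + 84x^7 - 224x^6 + 350x^5 - 336x^4 + 196x^3 - 64x^2 + 9x

Each diagonal entry of L is the vertex degree and each off-diagonal entry is -1 where an edge is present, 0 otherwise; in the order [0, 1, 2, 3, 4, 5, 6, 7, 8] the diagonal is [1, 1, 1, 1, 8, 1, 1, 1, 1]. The eigenvalues of L are [0, 1, 1, 1, 1, 1, 1, 1, 9]; the characteristic polynomial is the product of (x - lambda_i), which multiplies out to x^9 - 16x^8 + 84x^7 - 224x^6 + 350x^5 - 336x^4 + 196x^3 - 64x^2 + 9x. The constant term is 0 because L is singular (the all-ones vector lies in its kernel). There is one zero in the spectrum, matching the 1 component. The eigenvalues sum to 16, which equals trace(L) = 2|E|.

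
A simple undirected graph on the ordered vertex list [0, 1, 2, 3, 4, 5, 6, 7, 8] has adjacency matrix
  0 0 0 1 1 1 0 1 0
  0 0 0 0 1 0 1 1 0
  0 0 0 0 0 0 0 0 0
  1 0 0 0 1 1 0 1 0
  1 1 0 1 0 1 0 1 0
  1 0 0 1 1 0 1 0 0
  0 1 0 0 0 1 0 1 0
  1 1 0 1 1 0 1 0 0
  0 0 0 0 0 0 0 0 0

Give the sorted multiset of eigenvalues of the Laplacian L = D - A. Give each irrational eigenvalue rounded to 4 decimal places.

Reading degrees in the order [0, 1, 2, 3, 4, 5, 6, 7, 8] gives [4, 3, 0, 4, 5, 4, 3, 5, 0]; set D = diag(4, 3, 0, 4, 5, 4, 3, 5, 0) and form L = D - A. L is symmetric positive semidefinite, so every eigenvalue is real and nonnegative. The 3 zero eigenvalues correspond to the 3 connected components. The eigenvalues sum to 28, which equals trace(L) = 2|E|. There are 3 zeros in the spectrum, matching the 3 components.

[0, 0, 0, 2.2243, 3.4108, 4.7237, 5, 6, 6.6412]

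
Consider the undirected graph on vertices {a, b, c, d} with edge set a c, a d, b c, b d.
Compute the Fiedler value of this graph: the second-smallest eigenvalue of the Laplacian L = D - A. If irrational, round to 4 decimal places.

With the vertex order [a, b, c, d], the degrees are [2, 2, 2, 2], giving D = diag(2, 2, 2, 2) and L = D - A. Computing the eigenvalues of L and sorting gives [0, 2, 2, 4]. The Fiedler value lambda_2 = 2 is strictly positive, so the graph is connected. The eigenvalues sum to 8, which equals trace(L) = 2|E|.

2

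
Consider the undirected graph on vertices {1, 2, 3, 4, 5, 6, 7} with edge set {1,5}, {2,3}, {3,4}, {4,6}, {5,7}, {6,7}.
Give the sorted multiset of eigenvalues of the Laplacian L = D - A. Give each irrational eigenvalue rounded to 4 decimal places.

[0, 0.1981, 0.7530, 1.5550, 2.4450, 3.2470, 3.8019]

With the vertex order [1, 2, 3, 4, 5, 6, 7], the degrees are [1, 1, 2, 2, 2, 2, 2], giving D = diag(1, 1, 2, 2, 2, 2, 2) and L = D - A. Diagonalising L (or applying a numerical eigensolver to the 7x7 matrix) gives the spectrum above. The largest eigenvalue, 3.8019, is at most the vertex count 7.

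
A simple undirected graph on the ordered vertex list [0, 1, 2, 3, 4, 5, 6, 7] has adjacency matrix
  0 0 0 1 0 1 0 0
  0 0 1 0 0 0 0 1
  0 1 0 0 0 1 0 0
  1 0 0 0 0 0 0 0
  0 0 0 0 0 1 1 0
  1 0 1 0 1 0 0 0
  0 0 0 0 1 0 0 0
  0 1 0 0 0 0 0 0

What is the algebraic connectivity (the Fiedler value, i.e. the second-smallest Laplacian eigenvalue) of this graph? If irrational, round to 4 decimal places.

Reading degrees in the order [0, 1, 2, 3, 4, 5, 6, 7] gives [2, 2, 2, 1, 2, 3, 1, 1]; set D = diag(2, 2, 2, 1, 2, 3, 1, 1) and form L = D - A. The sorted Laplacian eigenvalues are [0, 0.2434, 0.3820, 1.1798, 2, 2.6180, 3.1386, 4.4383]; the algebraic connectivity is the second entry, 0.2434.

0.2434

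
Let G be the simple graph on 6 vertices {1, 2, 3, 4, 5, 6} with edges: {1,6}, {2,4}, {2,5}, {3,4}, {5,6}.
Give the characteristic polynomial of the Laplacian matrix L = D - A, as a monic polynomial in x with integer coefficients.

Reading degrees in the order [1, 2, 3, 4, 5, 6] gives [1, 2, 1, 2, 2, 2]; set D = diag(1, 2, 1, 2, 2, 2) and form L = D - A. Computing det(xI - L) by cofactor expansion (or equivalently via sum-over-permutations) gives x^6 - 10x^5 + 36x^4 - 56x^3 + 35x^2 - 6x. Since p(0) = det(-L) = 0, x divides p(x).

x^6 - 10x^5 + 36x^4 - 56x^3 + 35x^2 - 6x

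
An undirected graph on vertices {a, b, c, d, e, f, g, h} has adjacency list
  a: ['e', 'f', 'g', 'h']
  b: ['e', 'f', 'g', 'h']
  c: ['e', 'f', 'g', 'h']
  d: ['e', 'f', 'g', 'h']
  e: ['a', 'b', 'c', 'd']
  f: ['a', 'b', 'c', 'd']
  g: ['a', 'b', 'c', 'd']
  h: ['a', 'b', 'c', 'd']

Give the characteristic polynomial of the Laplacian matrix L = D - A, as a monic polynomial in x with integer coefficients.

Reading degrees in the order [a, b, c, d, e, f, g, h] gives [4, 4, 4, 4, 4, 4, 4, 4]; set D = diag(4, 4, 4, 4, 4, 4, 4, 4) and form L = D - A. The eigenvalues of L are [0, 4, 4, 4, 4, 4, 4, 8]; the characteristic polynomial is the product of (x - lambda_i), which multiplies out to x^8 - 32x^7 + 432x^6 - 3200x^5 + 14080x^4 - 36864x^3 + 53248x^2 - 32768x. The constant term is 0 because L is singular (the all-ones vector lies in its kernel). By the matrix-tree theorem the graph has (1/8) * product of the nonzero eigenvalues = 4096 spanning trees. The largest eigenvalue, 8, is at most the vertex count 8.

x^8 - 32x^7 + 432x^6 - 3200x^5 + 14080x^4 - 36864x^3 + 53248x^2 - 32768x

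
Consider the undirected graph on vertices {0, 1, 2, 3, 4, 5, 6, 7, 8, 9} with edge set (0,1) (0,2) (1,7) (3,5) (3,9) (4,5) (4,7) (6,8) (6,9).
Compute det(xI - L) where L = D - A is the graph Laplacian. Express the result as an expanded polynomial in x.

Reading degrees in the order [0, 1, 2, 3, 4, 5, 6, 7, 8, 9] gives [2, 2, 1, 2, 2, 2, 2, 2, 1, 2]; set D = diag(2, 2, 1, 2, 2, 2, 2, 2, 1, 2) and form L = D - A. L has integer entries, so p(x) = det(xI - L) has integer coefficients. Expanding the determinant yields x^10 - 18x^9 + 136x^8 - 560x^7 + 1365x^6 - 2002x^5 + 1716x^4 - 792x^3 + 165x^2 - 10x. The coefficient of x^9 equals -trace(L) = -18, matching the sum of degrees.

x^10 - 18x^9 + 136x^8 - 560x^7 + 1365x^6 - 2002x^5 + 1716x^4 - 792x^3 + 165x^2 - 10x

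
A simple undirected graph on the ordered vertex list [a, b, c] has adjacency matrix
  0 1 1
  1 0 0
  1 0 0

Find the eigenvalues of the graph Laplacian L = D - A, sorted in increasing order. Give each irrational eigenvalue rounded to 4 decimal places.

[0, 1, 3]

Each diagonal entry of L is the vertex degree and each off-diagonal entry is -1 where an edge is present, 0 otherwise; in the order [a, b, c] the diagonal is [2, 1, 1]. L is symmetric positive semidefinite, so every eigenvalue is real and nonnegative. The single zero eigenvalue shows the graph is connected. The largest eigenvalue, 3, is at most the vertex count 3.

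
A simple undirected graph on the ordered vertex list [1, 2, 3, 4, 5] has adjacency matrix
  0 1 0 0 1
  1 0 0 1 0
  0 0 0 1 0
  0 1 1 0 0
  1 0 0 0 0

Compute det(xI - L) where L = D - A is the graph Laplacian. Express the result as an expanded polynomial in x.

x^5 - 8x^4 + 21x^3 - 20x^2 + 5x

With the vertex order [1, 2, 3, 4, 5], the degrees are [2, 2, 1, 2, 1], giving D = diag(2, 2, 1, 2, 1) and L = D - A. L has integer entries, so p(x) = det(xI - L) has integer coefficients. Expanding the determinant yields x^5 - 8x^4 + 21x^3 - 20x^2 + 5x. Since p(0) = det(-L) = 0, x divides p(x). The largest eigenvalue, 3.6180, is at most the vertex count 5. There is one zero in the spectrum, matching the 1 component.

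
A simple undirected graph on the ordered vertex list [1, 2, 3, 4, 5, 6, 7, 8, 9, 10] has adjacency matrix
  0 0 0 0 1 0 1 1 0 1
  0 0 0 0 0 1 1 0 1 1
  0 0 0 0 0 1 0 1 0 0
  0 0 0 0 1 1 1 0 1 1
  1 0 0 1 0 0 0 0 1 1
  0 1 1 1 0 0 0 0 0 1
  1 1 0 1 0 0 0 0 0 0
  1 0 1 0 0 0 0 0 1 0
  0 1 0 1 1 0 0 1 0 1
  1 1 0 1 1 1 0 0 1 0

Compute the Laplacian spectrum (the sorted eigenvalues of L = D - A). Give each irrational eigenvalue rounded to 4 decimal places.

[0, 1.4124, 2.4614, 2.8377, 3.6321, 4.4432, 4.7470, 6.1351, 6.9471, 7.3841]

With the vertex order [1, 2, 3, 4, 5, 6, 7, 8, 9, 10], the degrees are [4, 4, 2, 5, 4, 4, 3, 3, 5, 6], giving D = diag(4, 4, 2, 5, 4, 4, 3, 3, 5, 6) and L = D - A. Since every row of L sums to 0, the all-ones vector is in the kernel and 0 is an eigenvalue. The single zero eigenvalue shows the graph is connected. There is one zero in the spectrum, matching the 1 component.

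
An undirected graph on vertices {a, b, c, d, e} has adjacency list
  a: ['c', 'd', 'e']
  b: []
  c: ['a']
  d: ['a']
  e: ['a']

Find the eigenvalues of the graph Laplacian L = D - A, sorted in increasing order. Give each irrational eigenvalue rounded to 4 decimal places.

[0, 0, 1, 1, 4]

Reading degrees in the order [a, b, c, d, e] gives [3, 0, 1, 1, 1]; set D = diag(3, 0, 1, 1, 1) and form L = D - A. L is symmetric positive semidefinite, so every eigenvalue is real and nonnegative. The 2 zero eigenvalues correspond to the 2 connected components. There are 2 zeros in the spectrum, matching the 2 components.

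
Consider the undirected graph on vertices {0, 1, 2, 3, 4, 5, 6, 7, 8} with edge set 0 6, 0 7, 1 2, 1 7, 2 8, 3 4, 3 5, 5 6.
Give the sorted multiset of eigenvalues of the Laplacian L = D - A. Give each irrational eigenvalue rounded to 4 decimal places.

Each diagonal entry of L is the vertex degree and each off-diagonal entry is -1 where an edge is present, 0 otherwise; in the order [0, 1, 2, 3, 4, 5, 6, 7, 8] the diagonal is [2, 2, 2, 2, 1, 2, 2, 2, 1]. The multiplicity of 0 as a Laplacian eigenvalue equals the number of connected components. The eigenvalues sum to 16, which equals trace(L) = 2|E|.

[0, 0.1206, 0.4679, 1, 1.6527, 2.3473, 3, 3.5321, 3.8794]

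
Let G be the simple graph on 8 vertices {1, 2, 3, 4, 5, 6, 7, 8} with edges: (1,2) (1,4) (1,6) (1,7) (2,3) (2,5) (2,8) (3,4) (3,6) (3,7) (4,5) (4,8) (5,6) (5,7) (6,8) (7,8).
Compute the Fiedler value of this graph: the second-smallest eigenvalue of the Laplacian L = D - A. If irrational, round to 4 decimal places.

4

With the vertex order [1, 2, 3, 4, 5, 6, 7, 8], the degrees are [4, 4, 4, 4, 4, 4, 4, 4], giving D = diag(4, 4, 4, 4, 4, 4, 4, 4) and L = D - A. Computing the eigenvalues of L and sorting gives [0, 4, 4, 4, 4, 4, 4, 8]. The Fiedler value lambda_2 = 4 is strictly positive, so the graph is connected. The largest eigenvalue, 8, is at most the vertex count 8. The eigenvalues sum to 32, which equals trace(L) = 2|E|.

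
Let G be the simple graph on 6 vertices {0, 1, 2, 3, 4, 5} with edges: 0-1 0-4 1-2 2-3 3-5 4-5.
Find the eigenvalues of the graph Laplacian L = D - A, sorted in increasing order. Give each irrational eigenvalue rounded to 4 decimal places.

[0, 1, 1, 3, 3, 4]

Each diagonal entry of L is the vertex degree and each off-diagonal entry is -1 where an edge is present, 0 otherwise; in the order [0, 1, 2, 3, 4, 5] the diagonal is [2, 2, 2, 2, 2, 2]. Since every row of L sums to 0, the all-ones vector is in the kernel and 0 is an eigenvalue. By the matrix-tree theorem the graph has (1/6) * product of the nonzero eigenvalues = 6 spanning trees.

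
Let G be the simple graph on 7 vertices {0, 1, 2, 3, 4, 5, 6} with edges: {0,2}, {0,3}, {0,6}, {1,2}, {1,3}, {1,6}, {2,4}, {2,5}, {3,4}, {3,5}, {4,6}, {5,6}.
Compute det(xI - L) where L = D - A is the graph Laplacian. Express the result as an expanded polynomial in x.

With the vertex order [0, 1, 2, 3, 4, 5, 6], the degrees are [3, 3, 4, 4, 3, 3, 4], giving D = diag(3, 3, 4, 4, 3, 3, 4) and L = D - A. Computing det(xI - L) by cofactor expansion (or equivalently via sum-over-permutations) gives x^7 - 24x^6 + 234x^5 - 1192x^4 + 3357x^3 - 4968x^2 + 3024x. Since p(0) = det(-L) = 0, x divides p(x). By the matrix-tree theorem the graph has (1/7) * product of the nonzero eigenvalues = 432 spanning trees.

x^7 - 24x^6 + 234x^5 - 1192x^4 + 3357x^3 - 4968x^2 + 3024x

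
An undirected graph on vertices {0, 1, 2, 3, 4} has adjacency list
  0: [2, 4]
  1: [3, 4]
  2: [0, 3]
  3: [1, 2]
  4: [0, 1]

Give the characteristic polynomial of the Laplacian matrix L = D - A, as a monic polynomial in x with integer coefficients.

x^5 - 10x^4 + 35x^3 - 50x^2 + 25x

With the vertex order [0, 1, 2, 3, 4], the degrees are [2, 2, 2, 2, 2], giving D = diag(2, 2, 2, 2, 2) and L = D - A. L has integer entries, so p(x) = det(xI - L) has integer coefficients. Expanding the determinant yields x^5 - 10x^4 + 35x^3 - 50x^2 + 25x. The coefficient of x^4 equals -trace(L) = -10, matching the sum of degrees. There is one zero in the spectrum, matching the 1 component.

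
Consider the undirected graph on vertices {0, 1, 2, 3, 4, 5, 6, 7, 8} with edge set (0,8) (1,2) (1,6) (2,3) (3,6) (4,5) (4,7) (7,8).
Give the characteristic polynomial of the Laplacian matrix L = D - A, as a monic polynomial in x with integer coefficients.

Reading degrees in the order [0, 1, 2, 3, 4, 5, 6, 7, 8] gives [1, 2, 2, 2, 2, 1, 2, 2, 2]; set D = diag(1, 2, 2, 2, 2, 1, 2, 2, 2) and form L = D - A. Computing det(xI - L) by cofactor expansion (or equivalently via sum-over-permutations) gives x^9 - 16x^8 + 105x^7 - 364x^6 + 713x^5 - 776x^4 + 420x^3 - 80x^2. The constant term is 0 because L is singular (the all-ones vector lies in its kernel).

x^9 - 16x^8 + 105x^7 - 364x^6 + 713x^5 - 776x^4 + 420x^3 - 80x^2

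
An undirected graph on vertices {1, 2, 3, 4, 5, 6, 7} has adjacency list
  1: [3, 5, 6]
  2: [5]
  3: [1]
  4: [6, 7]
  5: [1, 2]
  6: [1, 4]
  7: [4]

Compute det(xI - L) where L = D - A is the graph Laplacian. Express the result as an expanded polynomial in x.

x^7 - 12x^6 + 54x^5 - 114x^4 + 115x^3 - 50x^2 + 7x

Reading degrees in the order [1, 2, 3, 4, 5, 6, 7] gives [3, 1, 1, 2, 2, 2, 1]; set D = diag(3, 1, 1, 2, 2, 2, 1) and form L = D - A. L has integer entries, so p(x) = det(xI - L) has integer coefficients. Expanding the determinant yields x^7 - 12x^6 + 54x^5 - 114x^4 + 115x^3 - 50x^2 + 7x. Since p(0) = det(-L) = 0, x divides p(x).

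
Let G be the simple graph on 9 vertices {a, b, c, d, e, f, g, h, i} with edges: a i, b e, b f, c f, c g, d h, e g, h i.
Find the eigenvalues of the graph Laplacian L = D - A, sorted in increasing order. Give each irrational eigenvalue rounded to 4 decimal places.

Reading degrees in the order [a, b, c, d, e, f, g, h, i] gives [1, 2, 2, 1, 2, 2, 2, 2, 2]; set D = diag(1, 2, 2, 1, 2, 2, 2, 2, 2) and form L = D - A. Diagonalising L (or applying a numerical eigensolver to the 9x9 matrix) gives the spectrum above. The 2 zero eigenvalues correspond to the 2 connected components. The eigenvalues sum to 16, which equals trace(L) = 2|E|. The largest eigenvalue, 3.6180, is at most the vertex count 9.

[0, 0, 0.5858, 1.3820, 1.3820, 2, 3.4142, 3.6180, 3.6180]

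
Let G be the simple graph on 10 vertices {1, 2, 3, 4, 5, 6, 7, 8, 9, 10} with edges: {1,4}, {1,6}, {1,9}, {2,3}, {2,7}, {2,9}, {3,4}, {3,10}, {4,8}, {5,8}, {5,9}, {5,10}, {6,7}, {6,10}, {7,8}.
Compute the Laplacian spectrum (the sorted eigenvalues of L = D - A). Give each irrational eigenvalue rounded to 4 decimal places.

[0, 2, 2, 2, 2, 2, 5, 5, 5, 5]

Each diagonal entry of L is the vertex degree and each off-diagonal entry is -1 where an edge is present, 0 otherwise; in the order [1, 2, 3, 4, 5, 6, 7, 8, 9, 10] the diagonal is [3, 3, 3, 3, 3, 3, 3, 3, 3, 3]. Diagonalising L (or applying a numerical eigensolver to the 10x10 matrix) gives the spectrum above. The single zero eigenvalue shows the graph is connected. The eigenvalues sum to 30, which equals trace(L) = 2|E|.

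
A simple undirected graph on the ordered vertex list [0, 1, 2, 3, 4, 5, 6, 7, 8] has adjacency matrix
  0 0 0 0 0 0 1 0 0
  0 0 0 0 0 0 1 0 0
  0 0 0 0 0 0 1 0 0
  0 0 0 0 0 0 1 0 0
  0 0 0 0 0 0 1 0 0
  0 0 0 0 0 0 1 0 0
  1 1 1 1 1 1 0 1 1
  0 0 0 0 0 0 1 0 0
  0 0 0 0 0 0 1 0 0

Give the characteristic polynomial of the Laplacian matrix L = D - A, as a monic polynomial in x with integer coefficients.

With the vertex order [0, 1, 2, 3, 4, 5, 6, 7, 8], the degrees are [1, 1, 1, 1, 1, 1, 8, 1, 1], giving D = diag(1, 1, 1, 1, 1, 1, 8, 1, 1) and L = D - A. L has integer entries, so p(x) = det(xI - L) has integer coefficients. Expanding the determinant yields x^9 - 16x^8 + 84x^7 - 224x^6 + 350x^5 - 336x^4 + 196x^3 - 64x^2 + 9x. Since p(0) = det(-L) = 0, x divides p(x).

x^9 - 16x^8 + 84x^7 - 224x^6 + 350x^5 - 336x^4 + 196x^3 - 64x^2 + 9x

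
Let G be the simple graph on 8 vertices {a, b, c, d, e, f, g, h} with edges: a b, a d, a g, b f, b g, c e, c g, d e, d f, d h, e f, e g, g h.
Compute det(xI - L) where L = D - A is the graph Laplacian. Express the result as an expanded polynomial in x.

Each diagonal entry of L is the vertex degree and each off-diagonal entry is -1 where an edge is present, 0 otherwise; in the order [a, b, c, d, e, f, g, h] the diagonal is [3, 3, 2, 4, 4, 3, 5, 2]. L has integer entries, so p(x) = det(xI - L) has integer coefficients. Expanding the determinant yields x^8 - 26x^7 + 279x^6 - 1598x^5 + 5266x^4 - 9974x^3 + 10055x^2 - 4168x. The constant term is 0 because L is singular (the all-ones vector lies in its kernel). By the matrix-tree theorem the graph has (1/8) * product of the nonzero eigenvalues = 521 spanning trees.

x^8 - 26x^7 + 279x^6 - 1598x^5 + 5266x^4 - 9974x^3 + 10055x^2 - 4168x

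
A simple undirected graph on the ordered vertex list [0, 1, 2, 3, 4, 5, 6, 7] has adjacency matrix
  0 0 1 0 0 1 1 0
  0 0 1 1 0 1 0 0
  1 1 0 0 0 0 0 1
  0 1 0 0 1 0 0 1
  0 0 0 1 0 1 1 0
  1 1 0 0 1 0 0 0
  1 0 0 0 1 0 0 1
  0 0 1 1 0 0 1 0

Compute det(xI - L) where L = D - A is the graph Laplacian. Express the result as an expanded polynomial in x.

x^8 - 24x^7 + 240x^6 - 1296x^5 + 4080x^4 - 7488x^3 + 7424x^2 - 3072x

Each diagonal entry of L is the vertex degree and each off-diagonal entry is -1 where an edge is present, 0 otherwise; in the order [0, 1, 2, 3, 4, 5, 6, 7] the diagonal is [3, 3, 3, 3, 3, 3, 3, 3]. Computing det(xI - L) by cofactor expansion (or equivalently via sum-over-permutations) gives x^8 - 24x^7 + 240x^6 - 1296x^5 + 4080x^4 - 7488x^3 + 7424x^2 - 3072x. Since p(0) = det(-L) = 0, x divides p(x).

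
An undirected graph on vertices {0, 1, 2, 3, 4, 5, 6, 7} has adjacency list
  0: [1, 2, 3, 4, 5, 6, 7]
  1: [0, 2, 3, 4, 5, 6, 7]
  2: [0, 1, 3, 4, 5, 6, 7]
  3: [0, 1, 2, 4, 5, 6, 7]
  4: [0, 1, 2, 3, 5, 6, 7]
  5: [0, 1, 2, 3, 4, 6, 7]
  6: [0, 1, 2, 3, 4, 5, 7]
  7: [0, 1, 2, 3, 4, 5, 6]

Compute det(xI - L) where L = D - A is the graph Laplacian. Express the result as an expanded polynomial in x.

x^8 - 56x^7 + 1344x^6 - 17920x^5 + 143360x^4 - 688128x^3 + 1835008x^2 - 2097152x

Each diagonal entry of L is the vertex degree and each off-diagonal entry is -1 where an edge is present, 0 otherwise; in the order [0, 1, 2, 3, 4, 5, 6, 7] the diagonal is [7, 7, 7, 7, 7, 7, 7, 7]. L has integer entries, so p(x) = det(xI - L) has integer coefficients. Expanding the determinant yields x^8 - 56x^7 + 1344x^6 - 17920x^5 + 143360x^4 - 688128x^3 + 1835008x^2 - 2097152x. Since p(0) = det(-L) = 0, x divides p(x). There is one zero in the spectrum, matching the 1 component.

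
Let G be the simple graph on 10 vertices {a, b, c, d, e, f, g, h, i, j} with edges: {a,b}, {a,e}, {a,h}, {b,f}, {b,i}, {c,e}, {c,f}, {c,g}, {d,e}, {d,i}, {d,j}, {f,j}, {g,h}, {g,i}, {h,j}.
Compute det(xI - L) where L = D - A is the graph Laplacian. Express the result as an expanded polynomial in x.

x^10 - 30x^9 + 390x^8 - 2880x^7 + 13305x^6 - 39882x^5 + 77640x^4 - 94800x^3 + 66000x^2 - 20000x

Each diagonal entry of L is the vertex degree and each off-diagonal entry is -1 where an edge is present, 0 otherwise; in the order [a, b, c, d, e, f, g, h, i, j] the diagonal is [3, 3, 3, 3, 3, 3, 3, 3, 3, 3]. L has integer entries, so p(x) = det(xI - L) has integer coefficients. Expanding the determinant yields x^10 - 30x^9 + 390x^8 - 2880x^7 + 13305x^6 - 39882x^5 + 77640x^4 - 94800x^3 + 66000x^2 - 20000x. The coefficient of x^9 equals -trace(L) = -30, matching the sum of degrees. By the matrix-tree theorem the graph has (1/10) * product of the nonzero eigenvalues = 2000 spanning trees.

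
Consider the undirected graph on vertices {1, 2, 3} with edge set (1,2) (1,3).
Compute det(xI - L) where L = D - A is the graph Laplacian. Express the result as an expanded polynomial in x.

Reading degrees in the order [1, 2, 3] gives [2, 1, 1]; set D = diag(2, 1, 1) and form L = D - A. L has integer entries, so p(x) = det(xI - L) has integer coefficients. Expanding the determinant yields x^3 - 4x^2 + 3x. Since p(0) = det(-L) = 0, x divides p(x). The eigenvalues sum to 4, which equals trace(L) = 2|E|.

x^3 - 4x^2 + 3x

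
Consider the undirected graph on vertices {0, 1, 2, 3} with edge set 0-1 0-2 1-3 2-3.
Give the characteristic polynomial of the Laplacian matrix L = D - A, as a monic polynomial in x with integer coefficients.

Each diagonal entry of L is the vertex degree and each off-diagonal entry is -1 where an edge is present, 0 otherwise; in the order [0, 1, 2, 3] the diagonal is [2, 2, 2, 2]. Computing det(xI - L) by cofactor expansion (or equivalently via sum-over-permutations) gives x^4 - 8x^3 + 20x^2 - 16x. The constant term is 0 because L is singular (the all-ones vector lies in its kernel).

x^4 - 8x^3 + 20x^2 - 16x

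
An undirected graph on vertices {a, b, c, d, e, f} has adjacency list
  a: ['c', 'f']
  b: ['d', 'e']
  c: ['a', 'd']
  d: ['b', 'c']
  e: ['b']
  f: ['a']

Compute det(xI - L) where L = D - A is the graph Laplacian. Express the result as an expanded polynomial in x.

x^6 - 10x^5 + 36x^4 - 56x^3 + 35x^2 - 6x

Each diagonal entry of L is the vertex degree and each off-diagonal entry is -1 where an edge is present, 0 otherwise; in the order [a, b, c, d, e, f] the diagonal is [2, 2, 2, 2, 1, 1]. L has integer entries, so p(x) = det(xI - L) has integer coefficients. Expanding the determinant yields x^6 - 10x^5 + 36x^4 - 56x^3 + 35x^2 - 6x. Since p(0) = det(-L) = 0, x divides p(x). The largest eigenvalue, 3.7321, is at most the vertex count 6.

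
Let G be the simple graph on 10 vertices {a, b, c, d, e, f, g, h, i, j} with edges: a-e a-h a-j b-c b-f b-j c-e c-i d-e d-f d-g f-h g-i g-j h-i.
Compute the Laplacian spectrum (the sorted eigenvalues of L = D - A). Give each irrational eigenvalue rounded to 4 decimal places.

[0, 2, 2, 2, 2, 2, 5, 5, 5, 5]

With the vertex order [a, b, c, d, e, f, g, h, i, j], the degrees are [3, 3, 3, 3, 3, 3, 3, 3, 3, 3], giving D = diag(3, 3, 3, 3, 3, 3, 3, 3, 3, 3) and L = D - A. Since every row of L sums to 0, the all-ones vector is in the kernel and 0 is an eigenvalue. The eigenvalues sum to 30, which equals trace(L) = 2|E|.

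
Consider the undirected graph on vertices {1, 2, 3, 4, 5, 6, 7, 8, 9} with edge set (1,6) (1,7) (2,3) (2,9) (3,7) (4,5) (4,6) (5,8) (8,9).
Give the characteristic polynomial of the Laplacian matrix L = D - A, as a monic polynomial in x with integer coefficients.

x^9 - 18x^8 + 135x^7 - 546x^6 + 1287x^5 - 1782x^4 + 1386x^3 - 540x^2 + 81x

Reading degrees in the order [1, 2, 3, 4, 5, 6, 7, 8, 9] gives [2, 2, 2, 2, 2, 2, 2, 2, 2]; set D = diag(2, 2, 2, 2, 2, 2, 2, 2, 2) and form L = D - A. Computing det(xI - L) by cofactor expansion (or equivalently via sum-over-permutations) gives x^9 - 18x^8 + 135x^7 - 546x^6 + 1287x^5 - 1782x^4 + 1386x^3 - 540x^2 + 81x. The coefficient of x^8 equals -trace(L) = -18, matching the sum of degrees. By the matrix-tree theorem the graph has (1/9) * product of the nonzero eigenvalues = 9 spanning trees. The eigenvalues sum to 18, which equals trace(L) = 2|E|.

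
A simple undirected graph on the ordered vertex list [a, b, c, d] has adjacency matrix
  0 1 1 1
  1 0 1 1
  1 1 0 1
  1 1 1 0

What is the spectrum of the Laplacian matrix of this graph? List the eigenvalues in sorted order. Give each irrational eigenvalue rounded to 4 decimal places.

Reading degrees in the order [a, b, c, d] gives [3, 3, 3, 3]; set D = diag(3, 3, 3, 3) and form L = D - A. Diagonalising L (or applying a numerical eigensolver to the 4x4 matrix) gives the spectrum above. The eigenvalues sum to 12, which equals trace(L) = 2|E|.

[0, 4, 4, 4]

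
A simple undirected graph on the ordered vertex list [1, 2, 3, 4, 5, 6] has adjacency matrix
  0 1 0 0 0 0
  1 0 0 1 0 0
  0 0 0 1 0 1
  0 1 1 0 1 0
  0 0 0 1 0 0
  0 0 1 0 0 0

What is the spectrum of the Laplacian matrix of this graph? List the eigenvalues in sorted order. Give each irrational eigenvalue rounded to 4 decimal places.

Reading degrees in the order [1, 2, 3, 4, 5, 6] gives [1, 2, 2, 3, 1, 1]; set D = diag(1, 2, 2, 3, 1, 1) and form L = D - A. Diagonalising L (or applying a numerical eigensolver to the 6x6 matrix) gives the spectrum above. The single zero eigenvalue shows the graph is connected. By the matrix-tree theorem the graph has (1/6) * product of the nonzero eigenvalues = 1 spanning tree.

[0, 0.3820, 0.6972, 2, 2.6180, 4.3028]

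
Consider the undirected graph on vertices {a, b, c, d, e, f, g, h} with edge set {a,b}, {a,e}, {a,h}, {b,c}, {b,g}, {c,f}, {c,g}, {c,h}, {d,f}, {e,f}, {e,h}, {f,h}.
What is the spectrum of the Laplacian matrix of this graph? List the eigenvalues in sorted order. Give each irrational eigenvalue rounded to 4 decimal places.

With the vertex order [a, b, c, d, e, f, g, h], the degrees are [3, 3, 4, 1, 3, 4, 2, 4], giving D = diag(3, 3, 4, 1, 3, 4, 2, 4) and L = D - A. L is symmetric positive semidefinite, so every eigenvalue is real and nonnegative. The single zero eigenvalue shows the graph is connected.

[0, 0.7613, 1.3721, 2.8318, 3.5476, 4.3686, 5.4233, 5.6953]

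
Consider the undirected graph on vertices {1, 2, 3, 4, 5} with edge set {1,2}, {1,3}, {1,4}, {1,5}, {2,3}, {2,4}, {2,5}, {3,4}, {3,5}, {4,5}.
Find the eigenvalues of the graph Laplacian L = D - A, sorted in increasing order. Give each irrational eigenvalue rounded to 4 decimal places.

[0, 5, 5, 5, 5]

With the vertex order [1, 2, 3, 4, 5], the degrees are [4, 4, 4, 4, 4], giving D = diag(4, 4, 4, 4, 4) and L = D - A. Since every row of L sums to 0, the all-ones vector is in the kernel and 0 is an eigenvalue. The eigenvalues sum to 20, which equals trace(L) = 2|E|. There is one zero in the spectrum, matching the 1 component.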